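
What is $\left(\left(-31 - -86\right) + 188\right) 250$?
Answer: $60750$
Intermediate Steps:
$\left(\left(-31 - -86\right) + 188\right) 250 = \left(\left(-31 + 86\right) + 188\right) 250 = \left(55 + 188\right) 250 = 243 \cdot 250 = 60750$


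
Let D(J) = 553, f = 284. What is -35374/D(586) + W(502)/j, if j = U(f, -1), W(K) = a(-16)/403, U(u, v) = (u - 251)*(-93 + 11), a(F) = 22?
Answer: -1753454359/27411657 ≈ -63.967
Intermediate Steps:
U(u, v) = 20582 - 82*u (U(u, v) = (-251 + u)*(-82) = 20582 - 82*u)
W(K) = 22/403
j = -2706 (j = 20582 - 82*284 = 20582 - 23288 = -2706)
-35374/D(586) + W(502)/j = -35374/553 + (22/403)/(-2706) = -35374*1/553 + (22/403)*(-1/2706) = -35374/553 - 1/49569 = -1753454359/27411657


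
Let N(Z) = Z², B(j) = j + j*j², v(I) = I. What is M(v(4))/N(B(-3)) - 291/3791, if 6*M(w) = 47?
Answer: -1393223/20471400 ≈ -0.068057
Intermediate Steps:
B(j) = j + j³
M(w) = 47/6 (M(w) = (⅙)*47 = 47/6)
M(v(4))/N(B(-3)) - 291/3791 = 47/(6*((-3 + (-3)³)²)) - 291/3791 = 47/(6*((-3 - 27)²)) - 291*1/3791 = 47/(6*((-30)²)) - 291/3791 = (47/6)/900 - 291/3791 = (47/6)*(1/900) - 291/3791 = 47/5400 - 291/3791 = -1393223/20471400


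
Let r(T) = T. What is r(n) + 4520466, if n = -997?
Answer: 4519469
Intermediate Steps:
r(n) + 4520466 = -997 + 4520466 = 4519469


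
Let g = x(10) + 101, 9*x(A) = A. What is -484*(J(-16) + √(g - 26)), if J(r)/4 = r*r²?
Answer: 7929856 - 484*√685/3 ≈ 7.9256e+6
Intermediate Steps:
x(A) = A/9
J(r) = 4*r³ (J(r) = 4*(r*r²) = 4*r³)
g = 919/9 (g = (⅑)*10 + 101 = 10/9 + 101 = 919/9 ≈ 102.11)
-484*(J(-16) + √(g - 26)) = -484*(4*(-16)³ + √(919/9 - 26)) = -484*(4*(-4096) + √(685/9)) = -484*(-16384 + √685/3) = 7929856 - 484*√685/3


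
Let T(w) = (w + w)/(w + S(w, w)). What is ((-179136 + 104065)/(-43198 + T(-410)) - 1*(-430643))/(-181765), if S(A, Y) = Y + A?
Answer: -55808112869/23555289880 ≈ -2.3692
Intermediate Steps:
S(A, Y) = A + Y
T(w) = ⅔ (T(w) = (w + w)/(w + (w + w)) = (2*w)/(w + 2*w) = (2*w)/((3*w)) = (2*w)*(1/(3*w)) = ⅔)
((-179136 + 104065)/(-43198 + T(-410)) - 1*(-430643))/(-181765) = ((-179136 + 104065)/(-43198 + ⅔) - 1*(-430643))/(-181765) = (-75071/(-129592/3) + 430643)*(-1/181765) = (-75071*(-3/129592) + 430643)*(-1/181765) = (225213/129592 + 430643)*(-1/181765) = (55808112869/129592)*(-1/181765) = -55808112869/23555289880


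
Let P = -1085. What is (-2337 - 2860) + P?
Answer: -6282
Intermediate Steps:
(-2337 - 2860) + P = (-2337 - 2860) - 1085 = -5197 - 1085 = -6282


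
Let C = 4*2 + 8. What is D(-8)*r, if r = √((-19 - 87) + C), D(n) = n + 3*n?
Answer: -96*I*√10 ≈ -303.58*I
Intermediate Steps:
C = 16 (C = 8 + 8 = 16)
D(n) = 4*n
r = 3*I*√10 (r = √((-19 - 87) + 16) = √(-106 + 16) = √(-90) = 3*I*√10 ≈ 9.4868*I)
D(-8)*r = (4*(-8))*(3*I*√10) = -96*I*√10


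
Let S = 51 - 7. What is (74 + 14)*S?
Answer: 3872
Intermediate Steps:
S = 44
(74 + 14)*S = (74 + 14)*44 = 88*44 = 3872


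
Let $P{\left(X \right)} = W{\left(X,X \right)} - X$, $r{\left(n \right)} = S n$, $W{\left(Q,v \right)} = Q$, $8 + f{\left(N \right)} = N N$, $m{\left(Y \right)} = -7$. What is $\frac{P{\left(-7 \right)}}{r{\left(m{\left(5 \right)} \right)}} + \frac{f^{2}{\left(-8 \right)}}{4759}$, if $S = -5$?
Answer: $\frac{3136}{4759} \approx 0.65896$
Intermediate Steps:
$f{\left(N \right)} = -8 + N^{2}$ ($f{\left(N \right)} = -8 + N N = -8 + N^{2}$)
$r{\left(n \right)} = - 5 n$
$P{\left(X \right)} = 0$ ($P{\left(X \right)} = X - X = 0$)
$\frac{P{\left(-7 \right)}}{r{\left(m{\left(5 \right)} \right)}} + \frac{f^{2}{\left(-8 \right)}}{4759} = \frac{0}{\left(-5\right) \left(-7\right)} + \frac{\left(-8 + \left(-8\right)^{2}\right)^{2}}{4759} = \frac{0}{35} + \left(-8 + 64\right)^{2} \cdot \frac{1}{4759} = 0 \cdot \frac{1}{35} + 56^{2} \cdot \frac{1}{4759} = 0 + 3136 \cdot \frac{1}{4759} = 0 + \frac{3136}{4759} = \frac{3136}{4759}$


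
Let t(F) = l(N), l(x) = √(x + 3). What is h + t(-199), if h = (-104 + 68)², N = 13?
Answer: 1300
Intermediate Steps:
l(x) = √(3 + x)
t(F) = 4 (t(F) = √(3 + 13) = √16 = 4)
h = 1296 (h = (-36)² = 1296)
h + t(-199) = 1296 + 4 = 1300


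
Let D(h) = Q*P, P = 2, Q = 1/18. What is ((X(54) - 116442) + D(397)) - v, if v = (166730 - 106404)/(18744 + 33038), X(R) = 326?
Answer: -27057479780/233019 ≈ -1.1612e+5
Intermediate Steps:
Q = 1/18 ≈ 0.055556
v = 30163/25891 (v = 60326/51782 = 60326*(1/51782) = 30163/25891 ≈ 1.1650)
D(h) = ⅑ (D(h) = (1/18)*2 = ⅑)
((X(54) - 116442) + D(397)) - v = ((326 - 116442) + ⅑) - 1*30163/25891 = (-116116 + ⅑) - 30163/25891 = -1045043/9 - 30163/25891 = -27057479780/233019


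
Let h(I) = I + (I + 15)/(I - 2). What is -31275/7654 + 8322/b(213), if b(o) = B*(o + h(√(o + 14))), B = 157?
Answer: -1465215198096/381849407153 - 124830*√227/99777739 ≈ -3.8560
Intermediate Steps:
h(I) = I + (15 + I)/(-2 + I)
b(o) = 157*o + 157*(29 + o - √(14 + o))/(-2 + √(14 + o)) (b(o) = 157*(o + (15 + (√(o + 14))² - √(o + 14))/(-2 + √(o + 14))) = 157*(o + (15 + (√(14 + o))² - √(14 + o))/(-2 + √(14 + o))) = 157*(o + (15 + (14 + o) - √(14 + o))/(-2 + √(14 + o))) = 157*(o + (29 + o - √(14 + o))/(-2 + √(14 + o))) = 157*o + 157*(29 + o - √(14 + o))/(-2 + √(14 + o)))
-31275/7654 + 8322/b(213) = -31275/7654 + 8322/((157*(29 - 1*213 - √(14 + 213) + 213*√(14 + 213))/(-2 + √(14 + 213)))) = -31275*1/7654 + 8322/((157*(29 - 213 - √227 + 213*√227)/(-2 + √227))) = -31275/7654 + 8322/((157*(-184 + 212*√227)/(-2 + √227))) = -31275/7654 + 8322*((-2 + √227)/(157*(-184 + 212*√227))) = -31275/7654 + 8322*(-2 + √227)/(157*(-184 + 212*√227))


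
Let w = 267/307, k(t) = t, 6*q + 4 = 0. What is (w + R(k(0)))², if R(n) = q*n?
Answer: 71289/94249 ≈ 0.75639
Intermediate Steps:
q = -⅔ (q = -⅔ + (⅙)*0 = -⅔ + 0 = -⅔ ≈ -0.66667)
w = 267/307 (w = 267*(1/307) = 267/307 ≈ 0.86971)
R(n) = -2*n/3
(w + R(k(0)))² = (267/307 - ⅔*0)² = (267/307 + 0)² = (267/307)² = 71289/94249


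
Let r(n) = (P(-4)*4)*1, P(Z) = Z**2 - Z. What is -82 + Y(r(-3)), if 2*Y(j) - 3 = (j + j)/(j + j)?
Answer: -80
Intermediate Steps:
r(n) = 80 (r(n) = (-4*(-1 - 4)*4)*1 = (-4*(-5)*4)*1 = (20*4)*1 = 80*1 = 80)
Y(j) = 2 (Y(j) = 3/2 + ((j + j)/(j + j))/2 = 3/2 + ((2*j)/((2*j)))/2 = 3/2 + ((2*j)*(1/(2*j)))/2 = 3/2 + (1/2)*1 = 3/2 + 1/2 = 2)
-82 + Y(r(-3)) = -82 + 2 = -80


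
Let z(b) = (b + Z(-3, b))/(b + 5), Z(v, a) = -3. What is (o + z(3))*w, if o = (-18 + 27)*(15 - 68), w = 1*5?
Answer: -2385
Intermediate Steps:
w = 5
o = -477 (o = 9*(-53) = -477)
z(b) = (-3 + b)/(5 + b) (z(b) = (b - 3)/(b + 5) = (-3 + b)/(5 + b))
(o + z(3))*w = (-477 + (-3 + 3)/(5 + 3))*5 = (-477 + 0/8)*5 = (-477 + (⅛)*0)*5 = (-477 + 0)*5 = -477*5 = -2385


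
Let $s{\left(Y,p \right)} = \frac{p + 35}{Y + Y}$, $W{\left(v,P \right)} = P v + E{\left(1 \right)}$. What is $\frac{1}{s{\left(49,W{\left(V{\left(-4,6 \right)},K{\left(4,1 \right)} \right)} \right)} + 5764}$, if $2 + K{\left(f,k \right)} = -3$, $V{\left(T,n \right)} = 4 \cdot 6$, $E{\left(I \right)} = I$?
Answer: $\frac{7}{40342} \approx 0.00017352$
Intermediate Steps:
$V{\left(T,n \right)} = 24$
$K{\left(f,k \right)} = -5$ ($K{\left(f,k \right)} = -2 - 3 = -5$)
$W{\left(v,P \right)} = 1 + P v$ ($W{\left(v,P \right)} = P v + 1 = 1 + P v$)
$s{\left(Y,p \right)} = \frac{35 + p}{2 Y}$
$\frac{1}{s{\left(49,W{\left(V{\left(-4,6 \right)},K{\left(4,1 \right)} \right)} \right)} + 5764} = \frac{1}{\frac{35 + \left(1 - 120\right)}{2 \cdot 49} + 5764} = \frac{1}{\frac{1}{2} \cdot \frac{1}{49} \left(35 + \left(1 - 120\right)\right) + 5764} = \frac{1}{\frac{1}{2} \cdot \frac{1}{49} \left(35 - 119\right) + 5764} = \frac{1}{\frac{1}{2} \cdot \frac{1}{49} \left(-84\right) + 5764} = \frac{1}{- \frac{6}{7} + 5764} = \frac{1}{\frac{40342}{7}} = \frac{7}{40342}$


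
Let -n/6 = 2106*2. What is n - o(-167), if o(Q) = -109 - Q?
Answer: -25330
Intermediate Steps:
n = -25272 (n = -12636*2 = -6*4212 = -25272)
n - o(-167) = -25272 - (-109 - 1*(-167)) = -25272 - (-109 + 167) = -25272 - 1*58 = -25272 - 58 = -25330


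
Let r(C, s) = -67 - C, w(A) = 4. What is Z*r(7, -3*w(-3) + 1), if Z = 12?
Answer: -888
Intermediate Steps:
Z*r(7, -3*w(-3) + 1) = 12*(-67 - 1*7) = 12*(-67 - 7) = 12*(-74) = -888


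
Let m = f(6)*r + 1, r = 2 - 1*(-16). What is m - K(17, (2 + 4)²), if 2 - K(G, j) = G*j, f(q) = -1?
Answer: 593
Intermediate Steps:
r = 18 (r = 2 + 16 = 18)
m = -17 (m = -1*18 + 1 = -18 + 1 = -17)
K(G, j) = 2 - G*j
m - K(17, (2 + 4)²) = -17 - (2 - 1*17*(2 + 4)²) = -17 - (2 - 1*17*6²) = -17 - (2 - 1*17*36) = -17 - (2 - 612) = -17 - 1*(-610) = -17 + 610 = 593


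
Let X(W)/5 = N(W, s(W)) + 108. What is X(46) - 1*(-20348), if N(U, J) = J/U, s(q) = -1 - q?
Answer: 960613/46 ≈ 20883.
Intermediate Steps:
X(W) = 540 + 5*(-1 - W)/W (X(W) = 5*((-1 - W)/W + 108) = 5*(108 + (-1 - W)/W) = 540 + 5*(-1 - W)/W)
X(46) - 1*(-20348) = (535 - 5/46) - 1*(-20348) = (535 - 5*1/46) + 20348 = (535 - 5/46) + 20348 = 24605/46 + 20348 = 960613/46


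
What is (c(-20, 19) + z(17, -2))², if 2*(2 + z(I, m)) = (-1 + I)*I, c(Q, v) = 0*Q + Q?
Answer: 12996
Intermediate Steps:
c(Q, v) = Q (c(Q, v) = 0 + Q = Q)
z(I, m) = -2 + I*(-1 + I)/2 (z(I, m) = -2 + ((-1 + I)*I)/2 = -2 + (I*(-1 + I))/2 = -2 + I*(-1 + I)/2)
(c(-20, 19) + z(17, -2))² = (-20 + (-2 + (½)*17² - ½*17))² = (-20 + (-2 + (½)*289 - 17/2))² = (-20 + (-2 + 289/2 - 17/2))² = (-20 + 134)² = 114² = 12996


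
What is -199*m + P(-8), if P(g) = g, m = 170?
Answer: -33838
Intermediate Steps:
-199*m + P(-8) = -199*170 - 8 = -33830 - 8 = -33838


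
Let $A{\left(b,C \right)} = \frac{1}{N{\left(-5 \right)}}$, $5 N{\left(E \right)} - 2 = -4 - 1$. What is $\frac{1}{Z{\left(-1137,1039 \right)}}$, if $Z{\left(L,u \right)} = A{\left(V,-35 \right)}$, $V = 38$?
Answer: $- \frac{3}{5} \approx -0.6$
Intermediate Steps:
$N{\left(E \right)} = - \frac{3}{5}$ ($N{\left(E \right)} = \frac{2}{5} + \frac{-4 - 1}{5} = \frac{2}{5} + \frac{1}{5} \left(-5\right) = \frac{2}{5} - 1 = - \frac{3}{5}$)
$A{\left(b,C \right)} = - \frac{5}{3}$ ($A{\left(b,C \right)} = \frac{1}{- \frac{3}{5}} = - \frac{5}{3}$)
$Z{\left(L,u \right)} = - \frac{5}{3}$
$\frac{1}{Z{\left(-1137,1039 \right)}} = \frac{1}{- \frac{5}{3}} = - \frac{3}{5}$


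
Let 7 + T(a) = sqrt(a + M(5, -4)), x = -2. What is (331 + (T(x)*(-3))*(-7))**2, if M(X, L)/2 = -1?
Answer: 32092 + 15456*I ≈ 32092.0 + 15456.0*I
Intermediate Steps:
M(X, L) = -2 (M(X, L) = 2*(-1) = -2)
T(a) = -7 + sqrt(-2 + a) (T(a) = -7 + sqrt(a - 2) = -7 + sqrt(-2 + a))
(331 + (T(x)*(-3))*(-7))**2 = (331 + ((-7 + sqrt(-2 - 2))*(-3))*(-7))**2 = (331 + ((-7 + sqrt(-4))*(-3))*(-7))**2 = (331 + ((-7 + 2*I)*(-3))*(-7))**2 = (331 + (21 - 6*I)*(-7))**2 = (331 + (-147 + 42*I))**2 = (184 + 42*I)**2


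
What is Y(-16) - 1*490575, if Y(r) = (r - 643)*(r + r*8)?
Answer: -395679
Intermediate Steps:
Y(r) = 9*r*(-643 + r) (Y(r) = (-643 + r)*(r + 8*r) = (-643 + r)*(9*r) = 9*r*(-643 + r))
Y(-16) - 1*490575 = 9*(-16)*(-643 - 16) - 1*490575 = 9*(-16)*(-659) - 490575 = 94896 - 490575 = -395679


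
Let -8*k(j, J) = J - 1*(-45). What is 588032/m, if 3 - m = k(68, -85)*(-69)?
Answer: 147008/87 ≈ 1689.7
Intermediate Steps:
k(j, J) = -45/8 - J/8 (k(j, J) = -(J - 1*(-45))/8 = -(J + 45)/8 = -(45 + J)/8 = -45/8 - J/8)
m = 348 (m = 3 - (-45/8 - ⅛*(-85))*(-69) = 3 - (-45/8 + 85/8)*(-69) = 3 - 5*(-69) = 3 - 1*(-345) = 3 + 345 = 348)
588032/m = 588032/348 = 588032*(1/348) = 147008/87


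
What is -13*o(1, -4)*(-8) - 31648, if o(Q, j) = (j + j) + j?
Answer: -32896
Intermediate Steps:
o(Q, j) = 3*j (o(Q, j) = 2*j + j = 3*j)
-13*o(1, -4)*(-8) - 31648 = -39*(-4)*(-8) - 31648 = -13*(-12)*(-8) - 31648 = 156*(-8) - 31648 = -1248 - 31648 = -32896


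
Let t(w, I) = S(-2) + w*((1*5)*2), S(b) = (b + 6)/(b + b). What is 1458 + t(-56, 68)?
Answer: 897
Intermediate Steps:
S(b) = (6 + b)/(2*b) (S(b) = (6 + b)/((2*b)) = (6 + b)*(1/(2*b)) = (6 + b)/(2*b))
t(w, I) = -1 + 10*w (t(w, I) = (½)*(6 - 2)/(-2) + w*((1*5)*2) = (½)*(-½)*4 + w*(5*2) = -1 + w*10 = -1 + 10*w)
1458 + t(-56, 68) = 1458 + (-1 + 10*(-56)) = 1458 + (-1 - 560) = 1458 - 561 = 897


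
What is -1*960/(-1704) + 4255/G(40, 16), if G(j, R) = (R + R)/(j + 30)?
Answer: 10574315/1136 ≈ 9308.4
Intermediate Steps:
G(j, R) = 2*R/(30 + j) (G(j, R) = (2*R)/(30 + j) = 2*R/(30 + j))
-1*960/(-1704) + 4255/G(40, 16) = -1*960/(-1704) + 4255/((2*16/(30 + 40))) = -960*(-1/1704) + 4255/((2*16/70)) = 40/71 + 4255/((2*16*(1/70))) = 40/71 + 4255/(16/35) = 40/71 + 4255*(35/16) = 40/71 + 148925/16 = 10574315/1136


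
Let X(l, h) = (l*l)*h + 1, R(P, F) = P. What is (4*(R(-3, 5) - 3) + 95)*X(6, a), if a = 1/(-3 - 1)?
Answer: -568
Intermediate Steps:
a = -1/4 (a = 1/(-4) = -1/4 ≈ -0.25000)
X(l, h) = 1 + h*l**2 (X(l, h) = l**2*h + 1 = h*l**2 + 1 = 1 + h*l**2)
(4*(R(-3, 5) - 3) + 95)*X(6, a) = (4*(-3 - 3) + 95)*(1 - 1/4*6**2) = (4*(-6) + 95)*(1 - 1/4*36) = (-24 + 95)*(1 - 9) = 71*(-8) = -568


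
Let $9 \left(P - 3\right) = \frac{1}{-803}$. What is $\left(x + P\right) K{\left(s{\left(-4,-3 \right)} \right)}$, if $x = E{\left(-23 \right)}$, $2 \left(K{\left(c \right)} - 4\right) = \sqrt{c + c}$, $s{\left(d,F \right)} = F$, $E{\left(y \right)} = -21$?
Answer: $- \frac{520348}{7227} - \frac{130087 i \sqrt{6}}{14454} \approx -72.001 - 22.046 i$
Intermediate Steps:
$P = \frac{21680}{7227}$ ($P = 3 + \frac{1}{9 \left(-803\right)} = 3 + \frac{1}{9} \left(- \frac{1}{803}\right) = 3 - \frac{1}{7227} = \frac{21680}{7227} \approx 2.9999$)
$K{\left(c \right)} = 4 + \frac{\sqrt{2} \sqrt{c}}{2}$ ($K{\left(c \right)} = 4 + \frac{\sqrt{c + c}}{2} = 4 + \frac{\sqrt{2 c}}{2} = 4 + \frac{\sqrt{2} \sqrt{c}}{2}$)
$x = -21$
$\left(x + P\right) K{\left(s{\left(-4,-3 \right)} \right)} = \left(-21 + \frac{21680}{7227}\right) \left(4 + \frac{\sqrt{2} \sqrt{-3}}{2}\right) = - \frac{130087 \left(4 + \frac{\sqrt{2} i \sqrt{3}}{2}\right)}{7227} = - \frac{130087 \left(4 + \frac{i \sqrt{6}}{2}\right)}{7227} = - \frac{520348}{7227} - \frac{130087 i \sqrt{6}}{14454}$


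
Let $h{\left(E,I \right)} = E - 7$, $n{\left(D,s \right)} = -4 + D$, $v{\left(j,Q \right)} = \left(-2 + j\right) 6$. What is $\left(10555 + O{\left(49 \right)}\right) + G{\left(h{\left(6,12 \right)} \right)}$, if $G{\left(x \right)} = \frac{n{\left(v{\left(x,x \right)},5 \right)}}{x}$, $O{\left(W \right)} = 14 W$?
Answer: $11263$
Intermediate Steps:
$v{\left(j,Q \right)} = -12 + 6 j$
$h{\left(E,I \right)} = -7 + E$ ($h{\left(E,I \right)} = E - 7 = -7 + E$)
$G{\left(x \right)} = \frac{-16 + 6 x}{x}$ ($G{\left(x \right)} = \frac{-4 + \left(-12 + 6 x\right)}{x} = \frac{-16 + 6 x}{x}$)
$\left(10555 + O{\left(49 \right)}\right) + G{\left(h{\left(6,12 \right)} \right)} = \left(10555 + 14 \cdot 49\right) - \left(-6 + \frac{16}{-7 + 6}\right) = \left(10555 + 686\right) - \left(-6 + \frac{16}{-1}\right) = 11241 + \left(6 - -16\right) = 11241 + \left(6 + 16\right) = 11241 + 22 = 11263$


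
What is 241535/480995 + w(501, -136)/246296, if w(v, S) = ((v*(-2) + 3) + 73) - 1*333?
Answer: 11776706331/23693428904 ≈ 0.49705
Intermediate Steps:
w(v, S) = -257 - 2*v (w(v, S) = ((-2*v + 3) + 73) - 333 = ((3 - 2*v) + 73) - 333 = (76 - 2*v) - 333 = -257 - 2*v)
241535/480995 + w(501, -136)/246296 = 241535/480995 + (-257 - 2*501)/246296 = 241535*(1/480995) + (-257 - 1002)*(1/246296) = 48307/96199 - 1259*1/246296 = 48307/96199 - 1259/246296 = 11776706331/23693428904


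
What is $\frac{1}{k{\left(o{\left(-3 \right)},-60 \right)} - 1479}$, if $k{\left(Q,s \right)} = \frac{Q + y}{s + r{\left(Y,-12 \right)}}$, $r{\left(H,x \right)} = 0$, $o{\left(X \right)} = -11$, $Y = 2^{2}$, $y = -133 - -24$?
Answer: $- \frac{1}{1477} \approx -0.00067705$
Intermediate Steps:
$y = -109$ ($y = -133 + 24 = -109$)
$Y = 4$
$k{\left(Q,s \right)} = \frac{-109 + Q}{s}$ ($k{\left(Q,s \right)} = \frac{Q - 109}{s + 0} = \frac{-109 + Q}{s}$)
$\frac{1}{k{\left(o{\left(-3 \right)},-60 \right)} - 1479} = \frac{1}{\frac{-109 - 11}{-60} - 1479} = \frac{1}{\left(- \frac{1}{60}\right) \left(-120\right) - 1479} = \frac{1}{2 - 1479} = \frac{1}{-1477} = - \frac{1}{1477}$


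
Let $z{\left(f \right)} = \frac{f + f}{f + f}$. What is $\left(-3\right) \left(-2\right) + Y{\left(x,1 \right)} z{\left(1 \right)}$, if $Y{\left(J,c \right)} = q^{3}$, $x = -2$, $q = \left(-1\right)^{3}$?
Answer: $5$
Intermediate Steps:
$z{\left(f \right)} = 1$ ($z{\left(f \right)} = \frac{2 f}{2 f} = 2 f \frac{1}{2 f} = 1$)
$q = -1$
$Y{\left(J,c \right)} = -1$ ($Y{\left(J,c \right)} = \left(-1\right)^{3} = -1$)
$\left(-3\right) \left(-2\right) + Y{\left(x,1 \right)} z{\left(1 \right)} = \left(-3\right) \left(-2\right) - 1 = 6 - 1 = 5$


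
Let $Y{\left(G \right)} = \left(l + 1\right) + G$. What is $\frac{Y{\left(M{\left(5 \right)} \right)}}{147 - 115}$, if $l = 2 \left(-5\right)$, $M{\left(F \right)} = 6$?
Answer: $- \frac{3}{32} \approx -0.09375$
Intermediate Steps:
$l = -10$
$Y{\left(G \right)} = -9 + G$ ($Y{\left(G \right)} = \left(-10 + 1\right) + G = -9 + G$)
$\frac{Y{\left(M{\left(5 \right)} \right)}}{147 - 115} = \frac{-9 + 6}{147 - 115} = - \frac{3}{32}$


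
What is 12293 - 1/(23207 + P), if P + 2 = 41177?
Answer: 791447925/64382 ≈ 12293.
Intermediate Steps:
P = 41175 (P = -2 + 41177 = 41175)
12293 - 1/(23207 + P) = 12293 - 1/(23207 + 41175) = 12293 - 1/64382 = 791447925/64382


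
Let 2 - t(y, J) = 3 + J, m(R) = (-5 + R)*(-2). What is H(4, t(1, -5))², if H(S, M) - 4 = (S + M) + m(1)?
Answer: 400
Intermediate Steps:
m(R) = 10 - 2*R
t(y, J) = -1 - J (t(y, J) = 2 - (3 + J) = 2 + (-3 - J) = -1 - J)
H(S, M) = 12 + M + S (H(S, M) = 4 + ((S + M) + (10 - 2*1)) = 4 + ((M + S) + (10 - 2)) = 4 + ((M + S) + 8) = 4 + (8 + M + S) = 12 + M + S)
H(4, t(1, -5))² = (12 + (-1 - 1*(-5)) + 4)² = (12 + (-1 + 5) + 4)² = (12 + 4 + 4)² = 20² = 400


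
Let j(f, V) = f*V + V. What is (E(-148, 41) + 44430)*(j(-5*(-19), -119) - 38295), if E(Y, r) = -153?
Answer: -2201408163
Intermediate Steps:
j(f, V) = V + V*f (j(f, V) = V*f + V = V + V*f)
(E(-148, 41) + 44430)*(j(-5*(-19), -119) - 38295) = (-153 + 44430)*(-119*(1 - 5*(-19)) - 38295) = 44277*(-119*(1 + 95) - 38295) = 44277*(-119*96 - 38295) = 44277*(-11424 - 38295) = 44277*(-49719) = -2201408163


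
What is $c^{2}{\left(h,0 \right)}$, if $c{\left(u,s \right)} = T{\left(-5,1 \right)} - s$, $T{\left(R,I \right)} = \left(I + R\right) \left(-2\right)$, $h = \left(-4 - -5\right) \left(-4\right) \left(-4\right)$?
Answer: $64$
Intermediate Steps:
$h = 16$ ($h = \left(-4 + 5\right) \left(-4\right) \left(-4\right) = 1 \left(-4\right) \left(-4\right) = \left(-4\right) \left(-4\right) = 16$)
$T{\left(R,I \right)} = - 2 I - 2 R$
$c{\left(u,s \right)} = 8 - s$ ($c{\left(u,s \right)} = \left(\left(-2\right) 1 - -10\right) - s = \left(-2 + 10\right) - s = 8 - s$)
$c^{2}{\left(h,0 \right)} = \left(8 - 0\right)^{2} = \left(8 + 0\right)^{2} = 8^{2} = 64$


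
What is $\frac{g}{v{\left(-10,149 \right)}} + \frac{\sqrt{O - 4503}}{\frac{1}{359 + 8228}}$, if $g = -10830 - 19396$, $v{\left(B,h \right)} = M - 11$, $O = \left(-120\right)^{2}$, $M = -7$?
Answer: $\frac{15113}{9} + 8587 \sqrt{9897} \approx 8.5595 \cdot 10^{5}$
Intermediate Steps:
$O = 14400$
$v{\left(B,h \right)} = -18$ ($v{\left(B,h \right)} = -7 - 11 = -18$)
$g = -30226$
$\frac{g}{v{\left(-10,149 \right)}} + \frac{\sqrt{O - 4503}}{\frac{1}{359 + 8228}} = - \frac{30226}{-18} + \frac{\sqrt{14400 - 4503}}{\frac{1}{359 + 8228}} = \left(-30226\right) \left(- \frac{1}{18}\right) + \frac{\sqrt{9897}}{\frac{1}{8587}} = \frac{15113}{9} + \sqrt{9897} \frac{1}{\frac{1}{8587}} = \frac{15113}{9} + \sqrt{9897} \cdot 8587 = \frac{15113}{9} + 8587 \sqrt{9897}$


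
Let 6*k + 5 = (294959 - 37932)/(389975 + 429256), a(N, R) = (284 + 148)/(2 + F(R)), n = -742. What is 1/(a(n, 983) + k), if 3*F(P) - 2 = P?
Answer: 2435573763/1282882204 ≈ 1.8985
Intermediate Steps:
F(P) = ⅔ + P/3
a(N, R) = 432/(8/3 + R/3) (a(N, R) = (284 + 148)/(2 + (⅔ + R/3)) = 432/(8/3 + R/3))
k = -1919564/2457693 (k = -⅚ + ((294959 - 37932)/(389975 + 429256))/6 = -⅚ + (257027/819231)/6 = -⅚ + (257027*(1/819231))/6 = -⅚ + (⅙)*(257027/819231) = -⅚ + 257027/4915386 = -1919564/2457693 ≈ -0.78104)
1/(a(n, 983) + k) = 1/(1296/(8 + 983) - 1919564/2457693) = 1/(1296/991 - 1919564/2457693) = 1/(1282882204/2435573763) = 2435573763/1282882204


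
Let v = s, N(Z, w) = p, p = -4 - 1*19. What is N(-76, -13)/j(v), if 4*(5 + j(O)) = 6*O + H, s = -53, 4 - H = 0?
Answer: 46/167 ≈ 0.27545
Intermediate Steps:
H = 4 (H = 4 - 1*0 = 4 + 0 = 4)
p = -23 (p = -4 - 19 = -23)
N(Z, w) = -23
v = -53
j(O) = -4 + 3*O/2 (j(O) = -5 + (6*O + 4)/4 = -5 + (4 + 6*O)/4 = -5 + (1 + 3*O/2) = -4 + 3*O/2)
N(-76, -13)/j(v) = -23/(-4 + (3/2)*(-53)) = -23/(-4 - 159/2) = -23/(-167/2) = -23*(-2/167) = 46/167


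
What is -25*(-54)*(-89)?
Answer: -120150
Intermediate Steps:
-25*(-54)*(-89) = 1350*(-89) = -120150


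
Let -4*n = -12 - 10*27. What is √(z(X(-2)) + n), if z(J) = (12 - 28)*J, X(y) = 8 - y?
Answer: I*√358/2 ≈ 9.4604*I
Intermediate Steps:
n = 141/2 (n = -(-12 - 10*27)/4 = -(-12 - 270)/4 = -¼*(-282) = 141/2 ≈ 70.500)
z(J) = -16*J
√(z(X(-2)) + n) = √(-16*(8 - 1*(-2)) + 141/2) = √(-16*(8 + 2) + 141/2) = √(-16*10 + 141/2) = √(-160 + 141/2) = √(-179/2) = I*√358/2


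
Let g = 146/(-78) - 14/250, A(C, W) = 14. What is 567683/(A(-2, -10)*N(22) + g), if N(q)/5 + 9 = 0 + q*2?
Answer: 2767454625/11934352 ≈ 231.89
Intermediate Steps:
g = -9398/4875 (g = 146*(-1/78) - 14*1/250 = -73/39 - 7/125 = -9398/4875 ≈ -1.9278)
N(q) = -45 + 10*q (N(q) = -45 + 5*(0 + q*2) = -45 + 5*(0 + 2*q) = -45 + 5*(2*q) = -45 + 10*q)
567683/(A(-2, -10)*N(22) + g) = 567683/(14*(-45 + 10*22) - 9398/4875) = 567683/(14*(-45 + 220) - 9398/4875) = 567683/(14*175 - 9398/4875) = 567683/(2450 - 9398/4875) = 567683/(11934352/4875) = 567683*(4875/11934352) = 2767454625/11934352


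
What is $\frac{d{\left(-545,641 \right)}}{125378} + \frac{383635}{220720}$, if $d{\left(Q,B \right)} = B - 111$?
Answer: $\frac{4821637063}{2767343216} \approx 1.7423$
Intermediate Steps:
$d{\left(Q,B \right)} = -111 + B$
$\frac{d{\left(-545,641 \right)}}{125378} + \frac{383635}{220720} = \frac{-111 + 641}{125378} + \frac{383635}{220720} = 530 \cdot \frac{1}{125378} + 383635 \cdot \frac{1}{220720} = \frac{265}{62689} + \frac{76727}{44144} = \frac{4821637063}{2767343216}$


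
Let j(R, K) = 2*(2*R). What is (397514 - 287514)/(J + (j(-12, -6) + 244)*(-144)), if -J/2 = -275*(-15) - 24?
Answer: -55000/18213 ≈ -3.0198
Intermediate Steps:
J = -8202 (J = -2*(-275*(-15) - 24) = -2*(4125 - 24) = -2*4101 = -8202)
j(R, K) = 4*R
(397514 - 287514)/(J + (j(-12, -6) + 244)*(-144)) = (397514 - 287514)/(-8202 + (4*(-12) + 244)*(-144)) = 110000/(-8202 + (-48 + 244)*(-144)) = 110000/(-8202 + 196*(-144)) = 110000/(-8202 - 28224) = 110000/(-36426) = 110000*(-1/36426) = -55000/18213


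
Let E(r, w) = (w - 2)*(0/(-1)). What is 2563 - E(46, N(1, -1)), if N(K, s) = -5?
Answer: 2563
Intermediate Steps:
E(r, w) = 0 (E(r, w) = (-2 + w)*(0*(-1)) = (-2 + w)*0 = 0)
2563 - E(46, N(1, -1)) = 2563 - 1*0 = 2563 + 0 = 2563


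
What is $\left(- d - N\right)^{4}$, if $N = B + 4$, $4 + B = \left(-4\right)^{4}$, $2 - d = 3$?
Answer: $4228250625$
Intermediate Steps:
$d = -1$ ($d = 2 - 3 = -1$)
$B = 252$ ($B = -4 + \left(-4\right)^{4} = -4 + 256 = 252$)
$N = 256$ ($N = 252 + 4 = 256$)
$\left(- d - N\right)^{4} = \left(\left(-1\right) \left(-1\right) - 256\right)^{4} = \left(1 - 256\right)^{4} = \left(-255\right)^{4} = 4228250625$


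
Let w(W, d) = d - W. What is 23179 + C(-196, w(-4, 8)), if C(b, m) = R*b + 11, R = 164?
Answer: -8954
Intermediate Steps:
C(b, m) = 11 + 164*b (C(b, m) = 164*b + 11 = 11 + 164*b)
23179 + C(-196, w(-4, 8)) = 23179 + (11 + 164*(-196)) = 23179 + (11 - 32144) = 23179 - 32133 = -8954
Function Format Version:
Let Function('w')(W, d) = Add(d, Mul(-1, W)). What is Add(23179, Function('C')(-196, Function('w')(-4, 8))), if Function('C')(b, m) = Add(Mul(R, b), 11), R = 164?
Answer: -8954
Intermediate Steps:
Function('C')(b, m) = Add(11, Mul(164, b)) (Function('C')(b, m) = Add(Mul(164, b), 11) = Add(11, Mul(164, b)))
Add(23179, Function('C')(-196, Function('w')(-4, 8))) = Add(23179, Add(11, Mul(164, -196))) = Add(23179, Add(11, -32144)) = Add(23179, -32133) = -8954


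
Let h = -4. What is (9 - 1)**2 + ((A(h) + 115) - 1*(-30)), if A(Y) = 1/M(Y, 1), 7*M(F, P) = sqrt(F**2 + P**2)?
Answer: 209 + 7*sqrt(17)/17 ≈ 210.70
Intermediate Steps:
M(F, P) = sqrt(F**2 + P**2)/7
A(Y) = 7/sqrt(1 + Y**2) (A(Y) = 1/(sqrt(Y**2 + 1**2)/7) = 1/(sqrt(Y**2 + 1)/7) = 1/(sqrt(1 + Y**2)/7) = 7/sqrt(1 + Y**2))
(9 - 1)**2 + ((A(h) + 115) - 1*(-30)) = (9 - 1)**2 + ((7/sqrt(1 + (-4)**2) + 115) - 1*(-30)) = 8**2 + ((7/sqrt(1 + 16) + 115) + 30) = 64 + ((7/sqrt(17) + 115) + 30) = 64 + ((7*(sqrt(17)/17) + 115) + 30) = 64 + ((7*sqrt(17)/17 + 115) + 30) = 64 + ((115 + 7*sqrt(17)/17) + 30) = 64 + (145 + 7*sqrt(17)/17) = 209 + 7*sqrt(17)/17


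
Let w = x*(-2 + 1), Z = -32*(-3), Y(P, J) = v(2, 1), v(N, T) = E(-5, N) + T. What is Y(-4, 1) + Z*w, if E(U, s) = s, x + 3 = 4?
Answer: -93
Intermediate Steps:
x = 1 (x = -3 + 4 = 1)
v(N, T) = N + T
Y(P, J) = 3 (Y(P, J) = 2 + 1 = 3)
Z = 96
w = -1 (w = 1*(-2 + 1) = 1*(-1) = -1)
Y(-4, 1) + Z*w = 3 + 96*(-1) = 3 - 96 = -93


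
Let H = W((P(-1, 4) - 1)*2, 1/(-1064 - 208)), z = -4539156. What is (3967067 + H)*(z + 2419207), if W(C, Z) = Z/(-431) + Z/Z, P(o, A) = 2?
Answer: -4610621163852427373/548232 ≈ -8.4100e+12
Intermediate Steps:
W(C, Z) = 1 - Z/431 (W(C, Z) = Z*(-1/431) + 1 = -Z/431 + 1 = 1 - Z/431)
H = 548233/548232 (H = 1 - 1/(431*(-1064 - 208)) = 1 - 1/431/(-1272) = 1 - 1/431*(-1/1272) = 1 + 1/548232 = 548233/548232 ≈ 1.0000)
(3967067 + H)*(z + 2419207) = (3967067 + 548233/548232)*(-4539156 + 2419207) = (2174873623777/548232)*(-2119949) = -4610621163852427373/548232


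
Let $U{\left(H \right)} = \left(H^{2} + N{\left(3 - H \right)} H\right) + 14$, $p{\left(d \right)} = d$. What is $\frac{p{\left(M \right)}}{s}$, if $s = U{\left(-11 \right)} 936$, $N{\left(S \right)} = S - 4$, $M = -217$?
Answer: $- \frac{217}{23400} \approx -0.0092735$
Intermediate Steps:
$N{\left(S \right)} = -4 + S$
$U{\left(H \right)} = 14 + H^{2} + H \left(-1 - H\right)$ ($U{\left(H \right)} = \left(H^{2} + \left(-4 - \left(-3 + H\right)\right) H\right) + 14 = \left(H^{2} + \left(-1 - H\right) H\right) + 14 = \left(H^{2} + H \left(-1 - H\right)\right) + 14 = 14 + H^{2} + H \left(-1 - H\right)$)
$s = 23400$ ($s = \left(14 - -11\right) 936 = \left(14 + 11\right) 936 = 25 \cdot 936 = 23400$)
$\frac{p{\left(M \right)}}{s} = - \frac{217}{23400}$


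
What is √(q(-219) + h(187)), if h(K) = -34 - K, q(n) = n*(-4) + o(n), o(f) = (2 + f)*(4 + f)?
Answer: √47310 ≈ 217.51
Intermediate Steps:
q(n) = 8 + n² + 2*n (q(n) = n*(-4) + (8 + n² + 6*n) = -4*n + (8 + n² + 6*n) = 8 + n² + 2*n)
√(q(-219) + h(187)) = √((8 + (-219)² + 2*(-219)) + (-34 - 1*187)) = √((8 + 47961 - 438) + (-34 - 187)) = √(47531 - 221) = √47310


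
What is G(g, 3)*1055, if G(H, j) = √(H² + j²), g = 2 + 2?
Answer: 5275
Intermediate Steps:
g = 4
G(g, 3)*1055 = √(4² + 3²)*1055 = √(16 + 9)*1055 = √25*1055 = 5*1055 = 5275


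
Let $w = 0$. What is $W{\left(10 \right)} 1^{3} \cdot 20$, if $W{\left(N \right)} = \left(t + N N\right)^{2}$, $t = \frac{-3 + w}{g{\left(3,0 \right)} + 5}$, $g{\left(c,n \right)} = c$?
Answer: $\frac{3176045}{16} \approx 1.985 \cdot 10^{5}$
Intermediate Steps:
$t = - \frac{3}{8}$ ($t = \frac{-3 + 0}{3 + 5} = - \frac{3}{8} \approx -0.375$)
$W{\left(N \right)} = \left(- \frac{3}{8} + N^{2}\right)^{2}$ ($W{\left(N \right)} = \left(- \frac{3}{8} + N N\right)^{2} = \left(- \frac{3}{8} + N^{2}\right)^{2}$)
$W{\left(10 \right)} 1^{3} \cdot 20 = \frac{\left(-3 + 8 \cdot 10^{2}\right)^{2}}{64} \cdot 1^{3} \cdot 20 = \frac{\left(-3 + 8 \cdot 100\right)^{2}}{64} \cdot 1 \cdot 20 = \frac{\left(-3 + 800\right)^{2}}{64} \cdot 1 \cdot 20 = \frac{797^{2}}{64} \cdot 1 \cdot 20 = \frac{1}{64} \cdot 635209 \cdot 1 \cdot 20 = \frac{635209}{64} \cdot 1 \cdot 20 = \frac{635209}{64} \cdot 20 = \frac{3176045}{16}$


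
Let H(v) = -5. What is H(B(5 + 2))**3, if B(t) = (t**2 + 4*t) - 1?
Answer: -125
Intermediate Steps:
B(t) = -1 + t**2 + 4*t
H(B(5 + 2))**3 = (-5)**3 = -125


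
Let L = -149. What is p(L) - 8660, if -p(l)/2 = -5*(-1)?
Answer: -8670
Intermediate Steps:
p(l) = -10 (p(l) = -(-10)*(-1) = -2*5 = -10)
p(L) - 8660 = -10 - 8660 = -8670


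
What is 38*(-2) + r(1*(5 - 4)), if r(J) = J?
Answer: -75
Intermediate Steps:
38*(-2) + r(1*(5 - 4)) = 38*(-2) + 1*(5 - 4) = -76 + 1*1 = -76 + 1 = -75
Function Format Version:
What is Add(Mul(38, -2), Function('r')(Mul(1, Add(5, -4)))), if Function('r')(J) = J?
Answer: -75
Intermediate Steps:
Add(Mul(38, -2), Function('r')(Mul(1, Add(5, -4)))) = Add(Mul(38, -2), Mul(1, Add(5, -4))) = Add(-76, Mul(1, 1)) = Add(-76, 1) = -75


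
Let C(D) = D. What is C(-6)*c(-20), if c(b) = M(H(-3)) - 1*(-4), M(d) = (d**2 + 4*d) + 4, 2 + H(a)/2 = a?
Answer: -408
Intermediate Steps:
H(a) = -4 + 2*a
M(d) = 4 + d**2 + 4*d
c(b) = 68 (c(b) = (4 + (-4 + 2*(-3))**2 + 4*(-4 + 2*(-3))) - 1*(-4) = (4 + (-4 - 6)**2 + 4*(-4 - 6)) + 4 = (4 + (-10)**2 + 4*(-10)) + 4 = (4 + 100 - 40) + 4 = 64 + 4 = 68)
C(-6)*c(-20) = -6*68 = -408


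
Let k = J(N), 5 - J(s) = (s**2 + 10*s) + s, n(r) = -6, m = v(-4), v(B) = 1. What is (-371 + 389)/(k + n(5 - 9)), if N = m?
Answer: -18/13 ≈ -1.3846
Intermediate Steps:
m = 1
N = 1
J(s) = 5 - s**2 - 11*s (J(s) = 5 - ((s**2 + 10*s) + s) = 5 - (s**2 + 11*s) = 5 + (-s**2 - 11*s) = 5 - s**2 - 11*s)
k = -7 (k = 5 - 1*1**2 - 11*1 = 5 - 1*1 - 11 = 5 - 1 - 11 = -7)
(-371 + 389)/(k + n(5 - 9)) = (-371 + 389)/(-7 - 6) = 18/(-13) = 18*(-1/13) = -18/13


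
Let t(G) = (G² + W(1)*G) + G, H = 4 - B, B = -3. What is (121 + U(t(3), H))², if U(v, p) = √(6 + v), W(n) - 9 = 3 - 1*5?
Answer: (121 + √39)² ≈ 16191.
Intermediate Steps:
W(n) = 7 (W(n) = 9 + (3 - 1*5) = 9 + (3 - 5) = 9 - 2 = 7)
H = 7 (H = 4 - 1*(-3) = 4 + 3 = 7)
t(G) = G² + 8*G (t(G) = (G² + 7*G) + G = G² + 8*G)
(121 + U(t(3), H))² = (121 + √(6 + 3*(8 + 3)))² = (121 + √(6 + 3*11))² = (121 + √(6 + 33))² = (121 + √39)²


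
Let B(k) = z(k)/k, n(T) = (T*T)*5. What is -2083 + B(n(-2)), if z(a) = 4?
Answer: -10414/5 ≈ -2082.8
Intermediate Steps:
n(T) = 5*T² (n(T) = T²*5 = 5*T²)
B(k) = 4/k
-2083 + B(n(-2)) = -2083 + 4/((5*(-2)²)) = -2083 + 4/((5*4)) = -2083 + 4/20 = -2083 + 4*(1/20) = -2083 + ⅕ = -10414/5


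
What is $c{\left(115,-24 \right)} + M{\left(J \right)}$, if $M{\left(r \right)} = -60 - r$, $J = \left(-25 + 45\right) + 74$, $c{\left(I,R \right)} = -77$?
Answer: $-231$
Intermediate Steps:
$J = 94$ ($J = 20 + 74 = 94$)
$c{\left(115,-24 \right)} + M{\left(J \right)} = -77 - 154 = -231$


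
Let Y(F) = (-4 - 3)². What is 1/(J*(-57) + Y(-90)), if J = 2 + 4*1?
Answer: -1/293 ≈ -0.0034130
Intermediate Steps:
J = 6 (J = 2 + 4 = 6)
Y(F) = 49 (Y(F) = (-7)² = 49)
1/(J*(-57) + Y(-90)) = 1/(6*(-57) + 49) = 1/(-342 + 49) = 1/(-293) = -1/293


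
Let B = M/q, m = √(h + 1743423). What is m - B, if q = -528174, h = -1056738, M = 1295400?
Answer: 215900/88029 + √686685 ≈ 831.12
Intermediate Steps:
m = √686685 (m = √(-1056738 + 1743423) = √686685 ≈ 828.66)
B = -215900/88029 (B = 1295400/(-528174) = 1295400*(-1/528174) = -215900/88029 ≈ -2.4526)
m - B = √686685 - 1*(-215900/88029) = √686685 + 215900/88029 = 215900/88029 + √686685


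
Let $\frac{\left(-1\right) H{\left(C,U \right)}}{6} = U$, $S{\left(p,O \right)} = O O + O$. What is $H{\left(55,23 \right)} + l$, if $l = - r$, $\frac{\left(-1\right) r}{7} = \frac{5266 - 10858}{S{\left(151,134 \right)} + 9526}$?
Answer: $- \frac{481269}{3452} \approx -139.42$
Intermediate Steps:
$S{\left(p,O \right)} = O + O^{2}$ ($S{\left(p,O \right)} = O^{2} + O = O + O^{2}$)
$H{\left(C,U \right)} = - 6 U$
$r = \frac{4893}{3452}$ ($r = - 7 \frac{5266 - 10858}{134 \left(1 + 134\right) + 9526} = - 7 \left(- \frac{5592}{134 \cdot 135 + 9526}\right) = - 7 \left(- \frac{5592}{18090 + 9526}\right) = - 7 \left(- \frac{5592}{27616}\right) = - 7 \left(\left(-5592\right) \frac{1}{27616}\right) = \left(-7\right) \left(- \frac{699}{3452}\right) = \frac{4893}{3452} \approx 1.4174$)
$l = - \frac{4893}{3452}$ ($l = \left(-1\right) \frac{4893}{3452} = - \frac{4893}{3452} \approx -1.4174$)
$H{\left(55,23 \right)} + l = \left(-6\right) 23 - \frac{4893}{3452} = -138 - \frac{4893}{3452} = - \frac{481269}{3452}$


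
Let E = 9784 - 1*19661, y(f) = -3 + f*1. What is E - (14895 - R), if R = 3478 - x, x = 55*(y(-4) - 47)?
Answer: -18324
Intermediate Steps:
y(f) = -3 + f
x = -2970 (x = 55*((-3 - 4) - 47) = 55*(-7 - 47) = 55*(-54) = -2970)
R = 6448 (R = 3478 - 1*(-2970) = 3478 + 2970 = 6448)
E = -9877 (E = 9784 - 19661 = -9877)
E - (14895 - R) = -9877 - (14895 - 1*6448) = -9877 - (14895 - 6448) = -9877 - 1*8447 = -9877 - 8447 = -18324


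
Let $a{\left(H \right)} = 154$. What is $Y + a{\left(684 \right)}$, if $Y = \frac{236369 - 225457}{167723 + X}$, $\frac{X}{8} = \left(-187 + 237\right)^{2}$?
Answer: $\frac{28920254}{187723} \approx 154.06$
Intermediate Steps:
$X = 20000$ ($X = 8 \left(-187 + 237\right)^{2} = 8 \cdot 50^{2} = 8 \cdot 2500 = 20000$)
$Y = \frac{10912}{187723}$ ($Y = \frac{236369 - 225457}{167723 + 20000} = \frac{10912}{187723} \approx 0.058128$)
$Y + a{\left(684 \right)} = \frac{10912}{187723} + 154 = \frac{28920254}{187723}$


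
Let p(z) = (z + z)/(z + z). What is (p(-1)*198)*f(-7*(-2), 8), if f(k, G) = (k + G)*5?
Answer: 21780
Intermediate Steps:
f(k, G) = 5*G + 5*k (f(k, G) = (G + k)*5 = 5*G + 5*k)
p(z) = 1 (p(z) = (2*z)/((2*z)) = (2*z)*(1/(2*z)) = 1)
(p(-1)*198)*f(-7*(-2), 8) = (1*198)*(5*8 + 5*(-7*(-2))) = 198*(40 + 5*14) = 198*(40 + 70) = 198*110 = 21780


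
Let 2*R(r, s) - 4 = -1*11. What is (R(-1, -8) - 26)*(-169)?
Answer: 9971/2 ≈ 4985.5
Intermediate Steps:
R(r, s) = -7/2 (R(r, s) = 2 + (-1*11)/2 = 2 + (½)*(-11) = 2 - 11/2 = -7/2)
(R(-1, -8) - 26)*(-169) = (-7/2 - 26)*(-169) = -59/2*(-169) = 9971/2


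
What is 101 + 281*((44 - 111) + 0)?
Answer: -18726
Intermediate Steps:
101 + 281*((44 - 111) + 0) = 101 + 281*(-67 + 0) = 101 + 281*(-67) = 101 - 18827 = -18726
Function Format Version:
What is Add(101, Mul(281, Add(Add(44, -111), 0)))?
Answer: -18726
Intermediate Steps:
Add(101, Mul(281, Add(Add(44, -111), 0))) = Add(101, Mul(281, Add(-67, 0))) = Add(101, Mul(281, -67)) = Add(101, -18827) = -18726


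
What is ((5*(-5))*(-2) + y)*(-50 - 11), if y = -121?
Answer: 4331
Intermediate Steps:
((5*(-5))*(-2) + y)*(-50 - 11) = ((5*(-5))*(-2) - 121)*(-50 - 11) = (-25*(-2) - 121)*(-61) = (50 - 121)*(-61) = -71*(-61) = 4331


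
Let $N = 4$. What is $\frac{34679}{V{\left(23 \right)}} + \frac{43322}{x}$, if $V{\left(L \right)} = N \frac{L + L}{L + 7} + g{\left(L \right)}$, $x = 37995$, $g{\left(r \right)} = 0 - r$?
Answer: $- \frac{19753468609}{9612735} \approx -2054.9$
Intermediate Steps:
$g{\left(r \right)} = - r$
$V{\left(L \right)} = - L + \frac{8 L}{7 + L}$ ($V{\left(L \right)} = 4 \frac{L + L}{L + 7} - L = 4 \frac{2 L}{7 + L} - L = \frac{8 L}{7 + L} - L = - L + \frac{8 L}{7 + L}$)
$\frac{34679}{V{\left(23 \right)}} + \frac{43322}{x} = \frac{34679}{23 \frac{1}{7 + 23} \left(1 - 23\right)} + \frac{43322}{37995} = \frac{34679}{23 \cdot \frac{1}{30} \left(1 - 23\right)} + 43322 \cdot \frac{1}{37995} = \frac{34679}{23 \cdot \frac{1}{30} \left(-22\right)} + \frac{43322}{37995} = \frac{34679}{- \frac{253}{15}} + \frac{43322}{37995} = 34679 \left(- \frac{15}{253}\right) + \frac{43322}{37995} = - \frac{520185}{253} + \frac{43322}{37995} = - \frac{19753468609}{9612735}$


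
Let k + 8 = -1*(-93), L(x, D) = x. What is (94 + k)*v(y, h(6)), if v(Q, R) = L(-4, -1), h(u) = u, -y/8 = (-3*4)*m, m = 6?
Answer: -716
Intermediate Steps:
y = 576 (y = -8*(-3*4)*6 = -(-96)*6 = -8*(-72) = 576)
k = 85 (k = -8 - 1*(-93) = -8 + 93 = 85)
v(Q, R) = -4
(94 + k)*v(y, h(6)) = (94 + 85)*(-4) = 179*(-4) = -716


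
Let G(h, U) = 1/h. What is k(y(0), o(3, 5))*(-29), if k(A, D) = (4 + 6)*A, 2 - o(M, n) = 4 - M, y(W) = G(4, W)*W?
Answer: 0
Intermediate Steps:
y(W) = W/4
o(M, n) = -2 + M (o(M, n) = 2 - (4 - M) = 2 + (-4 + M) = -2 + M)
k(A, D) = 10*A
k(y(0), o(3, 5))*(-29) = (10*((¼)*0))*(-29) = (10*0)*(-29) = 0*(-29) = 0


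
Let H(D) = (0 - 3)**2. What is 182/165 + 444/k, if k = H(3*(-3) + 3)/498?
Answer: 4053902/165 ≈ 24569.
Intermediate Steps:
H(D) = 9 (H(D) = (-3)**2 = 9)
k = 3/166 (k = 9/498 = 9*(1/498) = 3/166 ≈ 0.018072)
182/165 + 444/k = 182/165 + 444/(3/166) = 182*(1/165) + 444*(166/3) = 182/165 + 24568 = 4053902/165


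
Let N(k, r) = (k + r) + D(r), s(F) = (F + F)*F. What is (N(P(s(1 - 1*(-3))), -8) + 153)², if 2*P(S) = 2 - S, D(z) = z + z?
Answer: 12996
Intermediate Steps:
D(z) = 2*z
s(F) = 2*F² (s(F) = (2*F)*F = 2*F²)
P(S) = 1 - S/2 (P(S) = (2 - S)/2 = 1 - S/2)
N(k, r) = k + 3*r (N(k, r) = (k + r) + 2*r = k + 3*r)
(N(P(s(1 - 1*(-3))), -8) + 153)² = (((1 - (1 - 1*(-3))²) + 3*(-8)) + 153)² = (((1 - (1 + 3)²) - 24) + 153)² = (((1 - 4²) - 24) + 153)² = (((1 - 16) - 24) + 153)² = ((-15 - 24) + 153)² = (-39 + 153)² = 114² = 12996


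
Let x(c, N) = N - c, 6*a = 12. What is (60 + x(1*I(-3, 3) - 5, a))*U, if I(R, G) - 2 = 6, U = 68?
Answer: 4012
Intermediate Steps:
I(R, G) = 8 (I(R, G) = 2 + 6 = 8)
a = 2 (a = (1/6)*12 = 2)
(60 + x(1*I(-3, 3) - 5, a))*U = (60 + (2 - (1*8 - 5)))*68 = (60 + (2 - (8 - 5)))*68 = (60 + (2 - 1*3))*68 = (60 + (2 - 3))*68 = (60 - 1)*68 = 59*68 = 4012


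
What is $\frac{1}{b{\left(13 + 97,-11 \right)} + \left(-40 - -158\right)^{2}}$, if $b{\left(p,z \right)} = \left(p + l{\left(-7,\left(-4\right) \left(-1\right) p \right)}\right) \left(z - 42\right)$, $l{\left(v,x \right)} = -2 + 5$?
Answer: $\frac{1}{7935} \approx 0.00012602$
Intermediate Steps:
$l{\left(v,x \right)} = 3$
$b{\left(p,z \right)} = \left(-42 + z\right) \left(3 + p\right)$ ($b{\left(p,z \right)} = \left(p + 3\right) \left(z - 42\right) = \left(3 + p\right) \left(-42 + z\right) = \left(-42 + z\right) \left(3 + p\right)$)
$\frac{1}{b{\left(13 + 97,-11 \right)} + \left(-40 - -158\right)^{2}} = \frac{1}{\left(-126 - 42 \left(13 + 97\right) + 3 \left(-11\right) + \left(13 + 97\right) \left(-11\right)\right) + \left(-40 - -158\right)^{2}} = \frac{1}{\left(-126 - 4620 - 33 + 110 \left(-11\right)\right) + \left(-40 + 158\right)^{2}} = \frac{1}{\left(-126 - 4620 - 33 - 1210\right) + 118^{2}} = \frac{1}{-5989 + 13924} = \frac{1}{7935}$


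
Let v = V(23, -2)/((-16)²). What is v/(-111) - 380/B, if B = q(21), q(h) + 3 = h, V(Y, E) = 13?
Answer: -1799719/85248 ≈ -21.112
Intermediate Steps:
q(h) = -3 + h
v = 13/256 (v = 13/((-16)²) = 13/256 ≈ 0.050781)
B = 18 (B = -3 + 21 = 18)
v/(-111) - 380/B = (13/256)/(-111) - 380/18 = (13/256)*(-1/111) - 380*1/18 = -13/28416 - 190/9 = -1799719/85248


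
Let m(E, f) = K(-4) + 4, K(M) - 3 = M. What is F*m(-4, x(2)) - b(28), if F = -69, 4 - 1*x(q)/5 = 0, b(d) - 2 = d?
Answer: -237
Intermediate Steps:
b(d) = 2 + d
x(q) = 20 (x(q) = 20 - 5*0 = 20 + 0 = 20)
K(M) = 3 + M
m(E, f) = 3 (m(E, f) = (3 - 4) + 4 = -1 + 4 = 3)
F*m(-4, x(2)) - b(28) = -69*3 - (2 + 28) = -207 - 1*30 = -207 - 30 = -237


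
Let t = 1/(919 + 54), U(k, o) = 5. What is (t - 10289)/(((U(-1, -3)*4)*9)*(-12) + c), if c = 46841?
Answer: -770092/3344201 ≈ -0.23028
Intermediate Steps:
t = 1/973 ≈ 0.0010277
(t - 10289)/(((U(-1, -3)*4)*9)*(-12) + c) = (1/973 - 10289)/(((5*4)*9)*(-12) + 46841) = -10011196/(973*((20*9)*(-12) + 46841)) = -10011196/(973*(180*(-12) + 46841)) = -10011196/(973*(-2160 + 46841)) = -10011196/973/44681 = -10011196/973*1/44681 = -770092/3344201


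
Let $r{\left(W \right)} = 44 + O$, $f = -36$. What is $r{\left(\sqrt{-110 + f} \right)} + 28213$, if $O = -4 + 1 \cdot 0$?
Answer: $28253$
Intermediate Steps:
$O = -4$ ($O = -4 + 0 = -4$)
$r{\left(W \right)} = 40$ ($r{\left(W \right)} = 44 - 4 = 40$)
$r{\left(\sqrt{-110 + f} \right)} + 28213 = 40 + 28213 = 28253$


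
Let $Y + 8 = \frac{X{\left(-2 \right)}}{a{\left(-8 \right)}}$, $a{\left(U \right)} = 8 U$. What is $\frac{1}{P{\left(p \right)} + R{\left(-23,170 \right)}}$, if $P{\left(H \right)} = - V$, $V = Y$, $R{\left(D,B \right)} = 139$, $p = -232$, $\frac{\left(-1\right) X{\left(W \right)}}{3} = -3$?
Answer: $\frac{64}{9417} \approx 0.0067962$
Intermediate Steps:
$X{\left(W \right)} = 9$ ($X{\left(W \right)} = \left(-3\right) \left(-3\right) = 9$)
$Y = - \frac{521}{64}$ ($Y = -8 + \frac{9}{8 \left(-8\right)} = -8 + \frac{9}{-64} = -8 + 9 \left(- \frac{1}{64}\right) = -8 - \frac{9}{64} = - \frac{521}{64} \approx -8.1406$)
$V = - \frac{521}{64} \approx -8.1406$
$P{\left(H \right)} = \frac{521}{64}$ ($P{\left(H \right)} = \left(-1\right) \left(- \frac{521}{64}\right) = \frac{521}{64}$)
$\frac{1}{P{\left(p \right)} + R{\left(-23,170 \right)}} = \frac{1}{\frac{521}{64} + 139} = \frac{1}{\frac{9417}{64}} = \frac{64}{9417}$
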